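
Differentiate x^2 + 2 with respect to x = 2*x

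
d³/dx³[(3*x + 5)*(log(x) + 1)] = (10 - 3*x)/x^3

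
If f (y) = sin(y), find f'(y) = cos(y)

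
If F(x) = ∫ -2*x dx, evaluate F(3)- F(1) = -8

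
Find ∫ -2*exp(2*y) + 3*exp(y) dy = -(exp(y) - 1)^2 + exp(y) + C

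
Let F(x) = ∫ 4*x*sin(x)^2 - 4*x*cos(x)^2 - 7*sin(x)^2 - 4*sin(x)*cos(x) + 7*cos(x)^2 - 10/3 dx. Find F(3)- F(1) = -20/3 - 3*sin(2)/2 - 5*sin(6)/2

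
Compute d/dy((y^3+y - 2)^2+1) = 6*y^5 + 8*y^3 - 12*y^2 + 2*y - 4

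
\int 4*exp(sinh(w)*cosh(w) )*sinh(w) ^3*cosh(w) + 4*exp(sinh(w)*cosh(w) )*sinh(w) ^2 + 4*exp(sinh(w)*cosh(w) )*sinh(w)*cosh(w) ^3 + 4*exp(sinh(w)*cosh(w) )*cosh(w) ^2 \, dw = 2*exp(sinh(2*w)/2)*sinh(2*w) + C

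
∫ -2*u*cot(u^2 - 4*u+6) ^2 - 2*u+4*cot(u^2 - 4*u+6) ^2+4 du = cot((u - 2)^2 + 2) + C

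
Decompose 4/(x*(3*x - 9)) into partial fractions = 4/(9*(x - 3)) - 4/(9*x)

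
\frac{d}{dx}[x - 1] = 1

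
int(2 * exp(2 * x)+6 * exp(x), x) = (exp(x) + 3)^2 + C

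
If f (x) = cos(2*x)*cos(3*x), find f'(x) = -sin(x)/2 - 5*sin(5*x)/2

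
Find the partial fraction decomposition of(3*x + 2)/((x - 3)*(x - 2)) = -8/(x - 2) + 11/(x - 3)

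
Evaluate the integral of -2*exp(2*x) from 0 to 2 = 1 - exp(4)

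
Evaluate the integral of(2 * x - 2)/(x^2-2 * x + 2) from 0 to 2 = 0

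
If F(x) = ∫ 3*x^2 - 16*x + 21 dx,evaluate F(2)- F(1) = 4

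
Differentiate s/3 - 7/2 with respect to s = 1/3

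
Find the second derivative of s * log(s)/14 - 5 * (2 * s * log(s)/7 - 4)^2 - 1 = (-80*s*log(s)^2 - 240*s*log(s) - 80*s + 1127)/(98*s)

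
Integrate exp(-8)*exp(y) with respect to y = exp(y - 8) + C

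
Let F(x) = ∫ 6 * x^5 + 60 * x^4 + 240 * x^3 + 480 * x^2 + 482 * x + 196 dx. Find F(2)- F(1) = 3374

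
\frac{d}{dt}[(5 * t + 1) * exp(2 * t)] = 10*t*exp(2*t) + 7*exp(2*t)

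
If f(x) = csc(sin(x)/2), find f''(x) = (2*sin(x)*cos(sin(x)/2)/sin(sin(x)/2) - cos(x)^2 + 2*cos(x)^2/sin(sin(x)/2)^2)/(4*sin(sin(x)/2))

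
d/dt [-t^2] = -2*t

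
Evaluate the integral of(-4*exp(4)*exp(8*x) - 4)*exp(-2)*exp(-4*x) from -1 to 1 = -exp(6) - exp(2) + exp(-6) + exp(-2)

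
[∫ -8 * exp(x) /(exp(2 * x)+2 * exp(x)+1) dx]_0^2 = -8*exp(2)/(1 + exp(2)) + 4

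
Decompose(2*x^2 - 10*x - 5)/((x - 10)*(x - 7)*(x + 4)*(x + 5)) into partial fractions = -19/(36*(x + 5)) + 67/(154*(x + 4)) - 23/(396*(x - 7)) + 19/(126*(x - 10))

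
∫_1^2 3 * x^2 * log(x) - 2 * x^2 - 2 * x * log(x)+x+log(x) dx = -5 + 6*log(2)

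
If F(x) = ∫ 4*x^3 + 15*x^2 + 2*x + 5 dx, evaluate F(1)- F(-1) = 20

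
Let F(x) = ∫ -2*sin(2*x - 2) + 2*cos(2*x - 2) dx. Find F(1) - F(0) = -cos(2) + sin(2) + 1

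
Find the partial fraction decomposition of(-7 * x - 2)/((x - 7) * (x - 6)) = 44/(x - 6) - 51/(x - 7)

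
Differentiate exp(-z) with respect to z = -exp(-z)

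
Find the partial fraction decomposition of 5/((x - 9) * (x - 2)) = -5/(7*(x - 2)) + 5/(7*(x - 9))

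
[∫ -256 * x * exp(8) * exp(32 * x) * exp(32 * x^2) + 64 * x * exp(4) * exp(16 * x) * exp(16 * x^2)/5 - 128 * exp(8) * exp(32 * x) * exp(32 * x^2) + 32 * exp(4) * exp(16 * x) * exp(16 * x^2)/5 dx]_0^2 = -4*exp(200) - 2*exp(4)/5 + 4*exp(8) + 2*exp(100)/5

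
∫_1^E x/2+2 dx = -25/4 + (E/2 + 2)^2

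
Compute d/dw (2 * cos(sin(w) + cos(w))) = -2*sqrt(2)*sin(sqrt(2)*sin(w + pi/4))*cos(w + pi/4)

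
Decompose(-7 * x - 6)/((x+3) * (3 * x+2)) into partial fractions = -4/(7*(3*x + 2)) - 15/(7*(x + 3))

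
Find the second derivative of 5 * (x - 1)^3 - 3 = 30*x - 30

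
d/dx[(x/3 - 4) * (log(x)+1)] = (x*log(x) + 2*x - 12)/(3*x)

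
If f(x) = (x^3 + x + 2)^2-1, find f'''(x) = 120*x^3 + 48*x + 24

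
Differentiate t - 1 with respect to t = 1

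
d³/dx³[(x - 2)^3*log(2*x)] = (6*x^3*log(x) + 6*x^3*log(2) + 11*x^3 - 12*x^2 - 12*x - 16)/x^3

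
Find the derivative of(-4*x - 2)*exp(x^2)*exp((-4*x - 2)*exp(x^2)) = (32*x^3*exp(2*x^2) + 32*x^2*exp(2*x^2) - 8*x^2*exp(x^2) + 24*x*exp(2*x^2) - 4*x*exp(x^2) + 8*exp(2*x^2) - 4*exp(x^2))*exp(-4*x*exp(x^2) - 2*exp(x^2))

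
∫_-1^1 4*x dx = 0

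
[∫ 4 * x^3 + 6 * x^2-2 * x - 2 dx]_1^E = (2 + E)*(-E + exp(3))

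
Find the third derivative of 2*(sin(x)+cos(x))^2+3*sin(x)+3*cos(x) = -16*cos(2*x) - 3*sqrt(2)*cos(x + pi/4)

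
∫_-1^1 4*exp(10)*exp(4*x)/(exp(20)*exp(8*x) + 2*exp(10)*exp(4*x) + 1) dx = -exp(6)/(1 + exp(6)) + exp(14)/(1 + exp(14))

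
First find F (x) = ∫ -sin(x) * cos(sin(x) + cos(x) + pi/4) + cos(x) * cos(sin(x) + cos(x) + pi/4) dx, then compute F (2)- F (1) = -sin(cos(1) + pi/4 + sin(1)) + sin(cos(2) + pi/4 + sin(2))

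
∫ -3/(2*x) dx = -3*log(x)/2 + C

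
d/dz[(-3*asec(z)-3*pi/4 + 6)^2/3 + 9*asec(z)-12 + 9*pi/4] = (12*asec(z) - 6 + 3*pi)/(2*z^2*sqrt(1 - 1/z^2))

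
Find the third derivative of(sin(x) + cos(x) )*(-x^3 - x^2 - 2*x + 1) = -x^3*sin(x) + x^3*cos(x) + 8*x^2*sin(x) + 10*x^2*cos(x) + 22*x*sin(x) - 10*x*cos(x) + 7*sin(x) - 7*cos(x)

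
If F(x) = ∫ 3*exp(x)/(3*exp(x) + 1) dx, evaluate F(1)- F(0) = -log(4) + log(1 + 3*E)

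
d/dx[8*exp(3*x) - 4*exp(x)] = 24*exp(3*x) - 4*exp(x)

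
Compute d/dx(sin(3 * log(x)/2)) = 3*cos(3*log(x)/2)/(2*x)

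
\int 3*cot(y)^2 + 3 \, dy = -3/tan(y) + C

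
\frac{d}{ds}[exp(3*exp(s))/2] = 3*exp(s + 3*exp(s))/2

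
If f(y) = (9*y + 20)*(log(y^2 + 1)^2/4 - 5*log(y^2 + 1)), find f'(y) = (9*y^2*log(y^2 + 1)^2 - 144*y^2*log(y^2 + 1) - 360*y^2 + 80*y*log(y^2 + 1) - 800*y + 9*log(y^2 + 1)^2 - 180*log(y^2 + 1))/(4*y^2 + 4)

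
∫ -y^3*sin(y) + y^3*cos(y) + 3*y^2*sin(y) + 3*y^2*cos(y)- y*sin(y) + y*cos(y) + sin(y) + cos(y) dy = sqrt(2)*y*(y^2 + 1)*sin(y + pi/4) + C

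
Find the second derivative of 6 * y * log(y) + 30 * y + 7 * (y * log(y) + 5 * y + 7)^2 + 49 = (14*y*log(y)^2 + 182*y*log(y) + 574*y + 104)/y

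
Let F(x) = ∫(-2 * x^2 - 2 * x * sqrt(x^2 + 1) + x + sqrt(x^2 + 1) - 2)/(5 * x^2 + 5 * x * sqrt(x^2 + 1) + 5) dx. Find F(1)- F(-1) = -4/5 - log(-1 + sqrt(2))/5 + log(1 + sqrt(2))/5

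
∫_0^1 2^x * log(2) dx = 1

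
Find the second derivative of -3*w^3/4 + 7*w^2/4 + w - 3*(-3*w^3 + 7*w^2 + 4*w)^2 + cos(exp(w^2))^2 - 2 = -810*w^4 + 2520*w^3 - 8*w^2*exp(2*w^2)*cos(2*exp(w^2)) - 4*w^2*exp(w^2)*sin(2*exp(w^2)) - 900*w^2 - 2025*w/2 - 2*exp(w^2)*sin(2*exp(w^2)) - 185/2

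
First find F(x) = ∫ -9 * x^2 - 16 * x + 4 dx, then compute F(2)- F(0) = -48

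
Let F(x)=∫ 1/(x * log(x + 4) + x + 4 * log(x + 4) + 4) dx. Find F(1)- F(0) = -log(1 + log(4)) + log(1 + log(5))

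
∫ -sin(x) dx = cos(x) + C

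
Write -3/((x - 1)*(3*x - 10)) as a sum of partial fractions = -9/(7*(3*x - 10)) + 3/(7*(x - 1))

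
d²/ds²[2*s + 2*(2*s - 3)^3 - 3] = 96*s - 144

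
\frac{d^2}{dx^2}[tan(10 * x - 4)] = 200*tan(10*x - 4)^3 + 200*tan(10*x - 4)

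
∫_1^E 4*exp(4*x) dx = -exp(4) + exp(4*E)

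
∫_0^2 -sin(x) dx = -1 + cos(2)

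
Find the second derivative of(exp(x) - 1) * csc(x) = (-2*exp(x)*cos(x)/sin(x) + 2*exp(x)/sin(x)^2 + 1 - 2/sin(x)^2)/sin(x)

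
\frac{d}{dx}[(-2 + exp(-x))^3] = (-12*exp(2*x) + 12*exp(x) - 3)*exp(-3*x)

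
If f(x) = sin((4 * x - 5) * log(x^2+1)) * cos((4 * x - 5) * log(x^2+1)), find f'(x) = 2*(2*x^2*log(x^2 + 1) + 4*x^2 - 5*x + 2*log(x^2 + 1))*cos(2*(4*x - 5)*log(x^2 + 1))/(x^2 + 1)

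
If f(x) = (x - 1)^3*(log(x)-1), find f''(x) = (6*x^3*log(x) - x^3 - 6*x^2*log(x) - 3*x^2 + 3*x + 1)/x^2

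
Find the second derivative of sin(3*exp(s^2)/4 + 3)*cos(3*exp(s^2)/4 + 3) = 3*(-3*s^2*exp(s^2)*sin(3*exp(s^2)/2 + 6)/2 + s^2*cos(3*exp(s^2)/2 + 6) + cos(3*exp(s^2)/2 + 6)/2)*exp(s^2)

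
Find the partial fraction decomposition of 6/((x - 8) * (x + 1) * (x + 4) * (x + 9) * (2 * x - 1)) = -32/(2565*(2*x - 1)) + 3/(6460*(x + 9)) - 1/(270*(x + 4)) + 1/(108*(x + 1)) + 1/(4590*(x - 8))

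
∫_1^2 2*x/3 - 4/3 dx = -1/3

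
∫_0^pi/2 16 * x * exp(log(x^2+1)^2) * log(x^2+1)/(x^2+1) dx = -4 + 4*exp(log(1 + pi^2/4)^2)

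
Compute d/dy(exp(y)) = exp(y)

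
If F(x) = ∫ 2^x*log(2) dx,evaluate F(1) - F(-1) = 3/2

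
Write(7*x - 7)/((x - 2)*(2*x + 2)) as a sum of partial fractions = 7/(3*(x + 1)) + 7/(6*(x - 2))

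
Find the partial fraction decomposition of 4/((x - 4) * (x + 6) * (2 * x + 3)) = -16/(99*(2*x + 3)) + 2/(45*(x + 6)) + 2/(55*(x - 4))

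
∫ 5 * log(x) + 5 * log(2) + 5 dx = 5*x*log(2*x) + C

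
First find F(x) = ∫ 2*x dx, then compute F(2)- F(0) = 4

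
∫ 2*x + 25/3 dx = x^2 + 25*x/3 + C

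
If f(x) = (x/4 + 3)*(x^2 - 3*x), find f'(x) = 3*x^2/4 + 9*x/2 - 9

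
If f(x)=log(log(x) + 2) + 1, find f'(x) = 1/(x*log(x) + 2*x)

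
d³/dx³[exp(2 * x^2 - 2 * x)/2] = 32*x^3*exp(2*x^2 - 2*x) - 48*x^2*exp(2*x^2 - 2*x) + 48*x*exp(2*x^2 - 2*x) - 16*exp(2*x^2 - 2*x)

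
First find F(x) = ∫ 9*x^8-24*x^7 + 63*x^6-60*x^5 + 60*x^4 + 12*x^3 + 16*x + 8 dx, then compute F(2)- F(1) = 708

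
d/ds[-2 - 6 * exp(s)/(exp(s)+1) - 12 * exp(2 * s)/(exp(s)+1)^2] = (-30*exp(2*s) - 6*exp(s))/(exp(3*s) + 3*exp(2*s) + 3*exp(s) + 1)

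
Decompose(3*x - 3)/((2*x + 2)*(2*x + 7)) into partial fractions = 27/(10*(2*x + 7)) - 3/(5*(x + 1))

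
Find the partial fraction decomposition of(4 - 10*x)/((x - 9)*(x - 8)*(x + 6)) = 32/(105*(x + 6)) + 38/(7*(x - 8)) - 86/(15*(x - 9))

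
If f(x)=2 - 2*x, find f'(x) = -2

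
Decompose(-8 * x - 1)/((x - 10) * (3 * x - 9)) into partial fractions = 25/(21*(x - 3)) - 27/(7*(x - 10))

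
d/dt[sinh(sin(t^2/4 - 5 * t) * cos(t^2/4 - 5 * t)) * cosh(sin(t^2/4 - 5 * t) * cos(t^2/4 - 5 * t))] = (t/2 - 5)*cos(t*(t/2 - 10))*cosh(sin(t*(t/2 - 10)))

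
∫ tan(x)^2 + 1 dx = tan(x) + C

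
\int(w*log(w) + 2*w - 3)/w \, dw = (w - 3)*(log(w) + 1) + C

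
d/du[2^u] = 2^u*log(2)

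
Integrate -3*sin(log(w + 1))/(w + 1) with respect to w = 3*cos(log(w + 1)) + C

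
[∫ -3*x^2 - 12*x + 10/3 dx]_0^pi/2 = -25/3 + (-5*pi/2 - 5)*(-5 + 3*pi^2/20 + 3*pi/2)/3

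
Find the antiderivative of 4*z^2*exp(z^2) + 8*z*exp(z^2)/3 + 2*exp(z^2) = (2*z + 4/3)*exp(z^2) + C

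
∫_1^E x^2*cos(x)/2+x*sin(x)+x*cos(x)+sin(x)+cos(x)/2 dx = -2*sin(1) + (1 + E)^2*sin(E)/2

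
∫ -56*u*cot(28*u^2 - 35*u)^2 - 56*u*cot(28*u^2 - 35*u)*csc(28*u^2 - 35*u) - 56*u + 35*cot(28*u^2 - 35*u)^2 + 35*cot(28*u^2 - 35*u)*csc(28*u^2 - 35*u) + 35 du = cot(7*u*(4*u - 5)) + csc(7*u*(4*u - 5)) + C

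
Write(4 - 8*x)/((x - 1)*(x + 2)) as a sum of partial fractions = -20/(3*(x + 2)) - 4/(3*(x - 1))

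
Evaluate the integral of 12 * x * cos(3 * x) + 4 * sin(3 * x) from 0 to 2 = 8*sin(6)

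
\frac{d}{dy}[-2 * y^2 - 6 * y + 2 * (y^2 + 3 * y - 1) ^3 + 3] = 12*y^5 + 90*y^4 + 192*y^3 + 54*y^2 - 100*y + 12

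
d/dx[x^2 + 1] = 2*x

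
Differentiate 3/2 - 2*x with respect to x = -2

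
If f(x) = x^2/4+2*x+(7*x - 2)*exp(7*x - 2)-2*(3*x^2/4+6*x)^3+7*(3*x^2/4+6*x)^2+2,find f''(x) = -405*x^4/16 - 405*x^3 - 7587*x^2/4 + 343*x*exp(7*x - 2) - 2214*x + 1009/2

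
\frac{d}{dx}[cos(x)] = -sin(x)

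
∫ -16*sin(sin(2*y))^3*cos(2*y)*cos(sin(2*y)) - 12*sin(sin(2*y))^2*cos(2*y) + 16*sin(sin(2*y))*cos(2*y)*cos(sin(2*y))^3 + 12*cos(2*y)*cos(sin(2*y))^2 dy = 3*sin(2*sin(2*y)) - cos(4*sin(2*y))/2 + C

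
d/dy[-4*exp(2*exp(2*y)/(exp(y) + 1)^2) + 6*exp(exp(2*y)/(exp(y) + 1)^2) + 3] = (12*exp(2*y + exp(2*y)/(exp(2*y) + 2*exp(y) + 1)) - 16*exp(2*y + 2*exp(2*y)/(exp(2*y) + 2*exp(y) + 1)))/(exp(3*y) + 3*exp(2*y) + 3*exp(y) + 1)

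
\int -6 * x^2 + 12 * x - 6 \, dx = -2*x^3 + 6*x^2 - 6*x + C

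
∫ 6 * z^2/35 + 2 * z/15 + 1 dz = 2*z^3/35 + z^2/15 + z + C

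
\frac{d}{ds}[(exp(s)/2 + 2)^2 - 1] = exp(2*s)/2 + 2*exp(s)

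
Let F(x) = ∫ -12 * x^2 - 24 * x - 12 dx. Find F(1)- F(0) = -28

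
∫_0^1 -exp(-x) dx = -1 + exp(-1)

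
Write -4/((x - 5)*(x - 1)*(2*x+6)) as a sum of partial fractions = -1/(16*(x + 3)) + 1/(8*(x - 1)) - 1/(16*(x - 5))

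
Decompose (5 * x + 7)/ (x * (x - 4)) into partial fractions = 27/(4*(x - 4)) - 7/(4*x)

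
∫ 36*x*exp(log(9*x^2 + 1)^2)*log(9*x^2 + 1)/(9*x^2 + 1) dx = exp(log(9*x^2 + 1)^2) + C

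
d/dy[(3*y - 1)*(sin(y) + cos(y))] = -3*y*sin(y) + 3*y*cos(y) + 4*sin(y) + 2*cos(y)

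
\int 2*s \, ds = s^2 + C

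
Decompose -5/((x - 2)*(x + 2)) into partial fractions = 5/(4*(x + 2)) - 5/(4*(x - 2))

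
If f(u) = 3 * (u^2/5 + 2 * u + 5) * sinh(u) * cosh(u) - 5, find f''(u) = 6*u^2*sinh(2*u)/5 + 12*u*sinh(2*u) + 12*u*cosh(2*u)/5 + 153*sinh(2*u)/5 + 12*cosh(2*u)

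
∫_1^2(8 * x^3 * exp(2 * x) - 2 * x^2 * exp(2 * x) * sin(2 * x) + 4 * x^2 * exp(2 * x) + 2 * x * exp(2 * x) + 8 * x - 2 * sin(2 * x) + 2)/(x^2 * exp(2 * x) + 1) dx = -log(1 + exp(2)) + cos(4) - cos(2) + log(1 + 4*exp(4)) + 14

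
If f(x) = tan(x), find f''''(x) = 24*tan(x)^5 + 40*tan(x)^3 + 16*tan(x)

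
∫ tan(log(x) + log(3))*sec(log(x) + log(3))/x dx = sec(log(3*x)) + C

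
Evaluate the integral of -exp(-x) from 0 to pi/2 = -1 + exp(-pi/2)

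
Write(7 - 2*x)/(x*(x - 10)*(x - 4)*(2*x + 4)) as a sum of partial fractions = -11/(288*(x + 2)) + 1/(288*(x - 4)) - 13/(1440*(x - 10)) + 7/(160*x)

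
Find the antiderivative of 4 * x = 2*x^2 + C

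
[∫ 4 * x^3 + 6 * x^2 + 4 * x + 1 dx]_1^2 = 36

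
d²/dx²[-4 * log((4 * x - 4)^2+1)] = (2048*x^2 - 4096*x + 1920)/(256*x^4 - 1024*x^3 + 1568*x^2 - 1088*x + 289)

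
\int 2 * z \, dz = z^2 + C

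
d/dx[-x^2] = -2*x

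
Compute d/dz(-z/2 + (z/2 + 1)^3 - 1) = 3*z^2/8 + 3*z/2 + 1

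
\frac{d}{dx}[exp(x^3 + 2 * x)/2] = 3*x^2*exp(x^3 + 2*x)/2 + exp(x^3 + 2*x)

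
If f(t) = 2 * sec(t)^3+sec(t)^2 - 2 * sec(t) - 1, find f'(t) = 2*(-1 + 1/cos(t) + 3/cos(t)^2)*sin(t)/cos(t)^2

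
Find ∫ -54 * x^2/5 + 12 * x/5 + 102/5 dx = -18*x^3/5 + 6*x^2/5 + 102*x/5 + C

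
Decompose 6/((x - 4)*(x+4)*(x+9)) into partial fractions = 6/(65*(x + 9)) - 3/(20*(x + 4)) + 3/(52*(x - 4))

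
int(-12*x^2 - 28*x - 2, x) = -4*x^3 - 14*x^2 - 2*x + C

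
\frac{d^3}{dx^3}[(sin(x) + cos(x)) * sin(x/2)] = -sqrt(2)*(14*sin(x/2)*cos(x + pi/4) + 13*sin(x + pi/4)*cos(x/2))/8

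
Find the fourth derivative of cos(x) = cos(x)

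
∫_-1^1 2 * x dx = 0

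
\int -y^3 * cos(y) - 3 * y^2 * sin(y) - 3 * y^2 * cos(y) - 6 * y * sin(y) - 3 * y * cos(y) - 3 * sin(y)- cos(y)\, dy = -(y + 1)^3*sin(y) + C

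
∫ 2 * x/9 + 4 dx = x^2/9 + 4*x + C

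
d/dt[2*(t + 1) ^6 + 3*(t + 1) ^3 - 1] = 12*t^5 + 60*t^4 + 120*t^3 + 129*t^2 + 78*t + 21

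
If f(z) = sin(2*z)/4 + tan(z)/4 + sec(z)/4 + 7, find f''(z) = -sin(2*z) + tan(z)^3/2 + tan(z)^2*sec(z)/2 + tan(z)/2 + sec(z)/4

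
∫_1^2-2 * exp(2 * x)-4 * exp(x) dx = -(1 + exp(2))^2 - 2*exp(2) + 2*E + (1 + E)^2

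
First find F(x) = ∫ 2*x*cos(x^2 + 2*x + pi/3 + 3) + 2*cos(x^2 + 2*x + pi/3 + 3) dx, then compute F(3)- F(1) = -sin(pi/3 + 6) + sin(pi/3 + 18)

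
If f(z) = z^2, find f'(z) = 2*z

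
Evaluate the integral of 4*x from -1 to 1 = 0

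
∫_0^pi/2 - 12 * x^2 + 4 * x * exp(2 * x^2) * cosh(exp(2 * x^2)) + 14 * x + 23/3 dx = -pi^3/2 - sinh(1) + 23*pi/6 + 7*pi^2/4 + sinh(exp(pi^2/2))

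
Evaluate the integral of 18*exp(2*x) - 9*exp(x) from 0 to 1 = -9*E + 9*exp(2)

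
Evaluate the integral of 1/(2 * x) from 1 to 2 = log(2)/2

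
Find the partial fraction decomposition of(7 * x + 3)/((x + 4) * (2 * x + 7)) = -43/(2*x + 7) + 25/(x + 4)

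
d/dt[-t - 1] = -1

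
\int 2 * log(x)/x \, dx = log(x)^2 + C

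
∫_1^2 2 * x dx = 3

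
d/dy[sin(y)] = cos(y)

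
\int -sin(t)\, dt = cos(t) + C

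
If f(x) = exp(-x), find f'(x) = -exp(-x)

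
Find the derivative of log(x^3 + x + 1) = (3*x^2 + 1)/(x^3 + x + 1)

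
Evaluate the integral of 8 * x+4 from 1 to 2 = 16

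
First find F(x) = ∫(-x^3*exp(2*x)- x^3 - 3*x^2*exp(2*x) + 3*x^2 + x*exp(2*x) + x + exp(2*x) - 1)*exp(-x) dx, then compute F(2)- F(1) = -6*exp(2) + 6*exp(-2)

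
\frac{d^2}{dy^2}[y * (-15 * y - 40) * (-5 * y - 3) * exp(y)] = 75*y^3*exp(y) + 695*y^2*exp(y) + 1550*y*exp(y) + 730*exp(y)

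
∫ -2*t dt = -t^2 + C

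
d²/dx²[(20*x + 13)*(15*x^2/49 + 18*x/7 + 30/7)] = 1800*x/49 + 5430/49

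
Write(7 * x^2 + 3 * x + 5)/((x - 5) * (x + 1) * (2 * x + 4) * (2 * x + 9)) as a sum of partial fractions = -533/(665*(2*x + 9)) + 27/(70*(x + 2)) - 3/(28*(x + 1)) + 65/(532*(x - 5))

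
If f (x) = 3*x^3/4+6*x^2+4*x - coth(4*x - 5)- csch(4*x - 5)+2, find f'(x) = (9*x^2*sinh(4*x - 5)^2 + 48*x*sinh(4*x - 5)^2 + 16*sinh(4*x - 5)^2 + 16*cosh(4*x - 5) + 16)/(4*sinh(4*x - 5)^2)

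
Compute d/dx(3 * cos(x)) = -3*sin(x)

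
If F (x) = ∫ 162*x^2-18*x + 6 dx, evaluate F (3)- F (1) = 1344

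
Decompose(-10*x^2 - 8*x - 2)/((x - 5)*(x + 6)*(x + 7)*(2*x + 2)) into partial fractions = 109/(36*(x + 7)) - 157/(55*(x + 6)) + 1/(90*(x + 1)) - 73/(396*(x - 5))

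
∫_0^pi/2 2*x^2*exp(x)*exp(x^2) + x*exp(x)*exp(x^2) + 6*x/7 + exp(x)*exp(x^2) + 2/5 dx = pi/5 + 3*pi^2/28 + pi*exp(pi/2 + pi^2/4)/2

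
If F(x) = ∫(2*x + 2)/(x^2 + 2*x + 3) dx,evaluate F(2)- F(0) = -log(6) + log(22)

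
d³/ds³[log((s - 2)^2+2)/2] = (2*s^3 - 12*s^2 + 12*s + 8)/(s^6 - 12*s^5 + 66*s^4 - 208*s^3 + 396*s^2 - 432*s + 216)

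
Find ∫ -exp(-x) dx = exp(-x) + C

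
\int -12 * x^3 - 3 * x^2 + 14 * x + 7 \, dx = -3*x^4 - x^3 + 7*x^2 + 7*x + C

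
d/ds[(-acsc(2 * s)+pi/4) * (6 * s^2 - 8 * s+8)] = (-12*s^3*sqrt(1 - 1/(4*s^2))*acsc(2*s) + 3*pi*s^3*sqrt(1 - 1/(4*s^2)) + 8*s^2*sqrt(1 - 1/(4*s^2))*acsc(2*s) - 2*pi*s^2*sqrt(1 - 1/(4*s^2)) + 3*s^2 - 4*s + 4)/(s^2*sqrt(1 - 1/(4*s^2)))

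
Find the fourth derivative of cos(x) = cos(x)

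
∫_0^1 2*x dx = 1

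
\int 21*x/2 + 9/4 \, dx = 21*x^2/4 + 9*x/4 + C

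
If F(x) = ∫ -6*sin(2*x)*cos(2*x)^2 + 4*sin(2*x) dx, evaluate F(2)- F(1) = 2*cos(2) + cos(4)^3 - cos(2)^3 - 2*cos(4)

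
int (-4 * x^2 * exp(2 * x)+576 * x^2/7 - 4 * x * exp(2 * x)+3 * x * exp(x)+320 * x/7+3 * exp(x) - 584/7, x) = x*(192*x^2 - 14*x*exp(2*x) + 160*x + 21*exp(x) - 584)/7 + C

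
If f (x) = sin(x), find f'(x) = cos(x)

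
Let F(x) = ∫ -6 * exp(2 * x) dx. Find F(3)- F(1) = -3*exp(6) + 3*exp(2)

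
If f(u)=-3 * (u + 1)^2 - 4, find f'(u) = -6*u - 6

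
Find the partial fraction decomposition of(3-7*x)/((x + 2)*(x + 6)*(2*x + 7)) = -22/(3*(2*x + 7)) + 9/(4*(x + 6)) + 17/(12*(x + 2))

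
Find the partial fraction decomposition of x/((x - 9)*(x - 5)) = -5/(4*(x - 5)) + 9/(4*(x - 9))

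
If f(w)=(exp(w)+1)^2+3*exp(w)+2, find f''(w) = 4*exp(2*w) + 5*exp(w)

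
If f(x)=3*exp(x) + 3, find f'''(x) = 3*exp(x)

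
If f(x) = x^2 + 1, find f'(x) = 2*x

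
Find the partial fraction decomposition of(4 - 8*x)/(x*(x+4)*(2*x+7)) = -128/(7*(2*x + 7)) + 9/(x + 4) + 1/(7*x)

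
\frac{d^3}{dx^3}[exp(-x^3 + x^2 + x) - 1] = -27*x^6*exp(-x^3 + x^2 + x) + 54*x^5*exp(-x^3 + x^2 + x) - 9*x^4*exp(-x^3 + x^2 + x) + 26*x^3*exp(-x^3 + x^2 + x) - 51*x^2*exp(-x^3 + x^2 + x) + exp(-x^3 + x^2 + x)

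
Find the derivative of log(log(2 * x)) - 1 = 1/(x*log(x) + x*log(2))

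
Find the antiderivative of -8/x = -8*log(x) + C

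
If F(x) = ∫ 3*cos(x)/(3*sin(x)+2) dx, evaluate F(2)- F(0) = -log(2) + log(2 + 3*sin(2))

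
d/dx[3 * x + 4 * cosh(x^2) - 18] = 8*x*sinh(x^2) + 3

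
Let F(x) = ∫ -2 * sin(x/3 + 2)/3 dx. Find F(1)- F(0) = 2*cos(7/3) - 2*cos(2)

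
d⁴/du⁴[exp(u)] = exp(u)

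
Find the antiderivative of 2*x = x^2 + C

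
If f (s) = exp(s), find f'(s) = exp(s)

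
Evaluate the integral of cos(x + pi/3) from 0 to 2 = -sqrt(3)/2 + sin(pi/3 + 2)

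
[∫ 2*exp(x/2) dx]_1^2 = -4*exp(1/2) + 4*E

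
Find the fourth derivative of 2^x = 2^x*log(2)^4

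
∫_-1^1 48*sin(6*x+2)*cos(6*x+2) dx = 2*cos(8) - 2*cos(16)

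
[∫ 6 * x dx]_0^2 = 12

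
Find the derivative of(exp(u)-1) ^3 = 3*exp(3*u) - 6*exp(2*u) + 3*exp(u)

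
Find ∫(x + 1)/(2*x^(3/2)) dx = (x - 1)/sqrt(x) + C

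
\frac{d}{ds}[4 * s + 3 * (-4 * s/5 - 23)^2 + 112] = 96*s/25 + 572/5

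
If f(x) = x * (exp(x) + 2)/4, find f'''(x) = x*exp(x)/4 + 3*exp(x)/4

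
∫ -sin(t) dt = cos(t) + C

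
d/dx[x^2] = 2*x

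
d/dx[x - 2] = 1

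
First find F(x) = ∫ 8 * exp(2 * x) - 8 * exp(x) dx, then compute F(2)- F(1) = -(-2 + 2*E)^2 + (-2 + 2*exp(2))^2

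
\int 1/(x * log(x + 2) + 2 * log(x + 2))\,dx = log(2*log(x + 2)) + C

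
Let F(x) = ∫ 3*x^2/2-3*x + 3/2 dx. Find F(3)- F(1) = 4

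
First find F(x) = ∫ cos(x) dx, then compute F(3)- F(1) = -sin(1) + sin(3)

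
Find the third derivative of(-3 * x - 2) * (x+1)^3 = -72*x - 66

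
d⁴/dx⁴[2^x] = 2^x*log(2)^4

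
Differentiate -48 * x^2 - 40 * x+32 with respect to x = -96*x - 40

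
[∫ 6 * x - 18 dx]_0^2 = -24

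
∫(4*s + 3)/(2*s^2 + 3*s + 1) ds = log(6*s^2 + 9*s + 3) + C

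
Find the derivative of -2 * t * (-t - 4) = 4*t + 8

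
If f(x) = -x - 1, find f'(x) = -1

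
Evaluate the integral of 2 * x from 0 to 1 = 1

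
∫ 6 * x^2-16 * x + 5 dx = 2*x^3 - 8*x^2 + 5*x + C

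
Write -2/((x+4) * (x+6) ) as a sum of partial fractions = 1/(x + 6) - 1/(x + 4)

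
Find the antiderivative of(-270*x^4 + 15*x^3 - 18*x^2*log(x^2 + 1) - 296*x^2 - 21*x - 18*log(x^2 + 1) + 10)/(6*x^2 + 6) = -15*x^3 + 5*x^2/4 + 5*x/3 - 3*(x + 1)*log(x^2 + 1) + C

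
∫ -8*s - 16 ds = -4*s^2 - 16*s + C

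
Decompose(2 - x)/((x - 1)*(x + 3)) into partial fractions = -5/(4*(x + 3)) + 1/(4*(x - 1))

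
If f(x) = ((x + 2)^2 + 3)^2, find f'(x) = 4*x^3 + 24*x^2 + 60*x + 56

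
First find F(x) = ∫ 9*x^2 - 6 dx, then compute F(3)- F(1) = 66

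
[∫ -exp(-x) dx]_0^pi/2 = -1 + exp(-pi/2)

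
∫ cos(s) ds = sin(s) + C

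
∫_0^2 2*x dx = 4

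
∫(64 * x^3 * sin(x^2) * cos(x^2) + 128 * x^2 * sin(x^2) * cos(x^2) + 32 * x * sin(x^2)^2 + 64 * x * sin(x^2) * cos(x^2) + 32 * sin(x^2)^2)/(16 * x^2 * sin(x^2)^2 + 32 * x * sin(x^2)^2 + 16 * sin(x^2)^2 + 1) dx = log(16*(x + 1)^2*sin(x^2)^2 + 1) + C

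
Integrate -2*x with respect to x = -x^2 + C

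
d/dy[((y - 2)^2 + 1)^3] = 6*y^5 - 60*y^4 + 252*y^3 - 552*y^2 + 630*y - 300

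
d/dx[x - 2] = 1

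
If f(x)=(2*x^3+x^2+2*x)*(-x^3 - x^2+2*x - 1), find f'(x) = -12*x^5 - 15*x^4 + 4*x^3 - 6*x^2 + 6*x - 2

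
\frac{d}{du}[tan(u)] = cos(u)^(-2)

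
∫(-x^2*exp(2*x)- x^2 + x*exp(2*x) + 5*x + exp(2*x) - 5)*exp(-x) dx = -2*(x^2 - 3*x + 2)*sinh(x) + C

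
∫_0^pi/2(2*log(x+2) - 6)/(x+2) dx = -(-3 + log(2))^2 + (-3 + log(pi/2 + 2))^2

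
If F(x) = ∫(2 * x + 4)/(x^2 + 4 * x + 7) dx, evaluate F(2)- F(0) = -log(7) + log(19)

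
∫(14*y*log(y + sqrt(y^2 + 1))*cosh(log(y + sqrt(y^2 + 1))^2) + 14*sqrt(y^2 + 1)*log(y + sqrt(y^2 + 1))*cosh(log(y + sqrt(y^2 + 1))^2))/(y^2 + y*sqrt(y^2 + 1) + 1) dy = 7*sinh(log(y + sqrt(y^2 + 1))^2) + C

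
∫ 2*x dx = x^2 + C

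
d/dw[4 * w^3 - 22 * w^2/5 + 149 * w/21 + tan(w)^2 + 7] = 12*w^2 - 44*w/5 + 2*sin(w)/cos(w)^3 + 149/21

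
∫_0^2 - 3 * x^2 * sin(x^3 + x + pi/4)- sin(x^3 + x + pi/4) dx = -sqrt(2)/2 + cos(pi/4 + 10)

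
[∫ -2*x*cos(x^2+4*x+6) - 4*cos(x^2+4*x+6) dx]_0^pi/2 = -sin(pi^2/4 + 6) + sin(6)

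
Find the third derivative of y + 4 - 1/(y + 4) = 6/(y^4 + 16*y^3 + 96*y^2 + 256*y + 256)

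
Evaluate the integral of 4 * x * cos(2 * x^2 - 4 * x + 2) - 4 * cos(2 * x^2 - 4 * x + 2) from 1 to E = sin(2*(-1 + E)^2)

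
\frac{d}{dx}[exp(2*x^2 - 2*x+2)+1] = 4*x*exp(2*x^2 - 2*x + 2) - 2*exp(2*x^2 - 2*x + 2)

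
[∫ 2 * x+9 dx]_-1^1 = 18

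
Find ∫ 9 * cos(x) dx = 9*sin(x) + C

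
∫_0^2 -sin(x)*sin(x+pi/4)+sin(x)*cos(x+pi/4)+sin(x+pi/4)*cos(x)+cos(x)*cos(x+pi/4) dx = sqrt(2)*sin(4)/2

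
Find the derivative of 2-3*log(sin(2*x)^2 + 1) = -12*sin(2*x)*cos(2*x)/(sin(2*x)^2 + 1)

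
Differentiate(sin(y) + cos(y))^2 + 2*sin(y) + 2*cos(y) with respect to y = 2*cos(2*y) + 2*sqrt(2)*cos(y + pi/4)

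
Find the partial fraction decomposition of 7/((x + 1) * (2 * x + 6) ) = -7/(4*(x + 3)) + 7/(4*(x + 1))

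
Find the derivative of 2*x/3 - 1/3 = 2/3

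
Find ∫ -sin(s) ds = cos(s) + C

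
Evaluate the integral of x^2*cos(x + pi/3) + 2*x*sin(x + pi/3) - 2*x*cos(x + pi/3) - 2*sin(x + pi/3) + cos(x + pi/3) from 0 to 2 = -sqrt(3)/2 + sin(pi/3 + 2)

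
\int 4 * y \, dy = 2*y^2 + C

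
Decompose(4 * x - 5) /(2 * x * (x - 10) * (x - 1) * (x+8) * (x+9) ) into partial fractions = -41/(3420*(x + 9)) + 37/(2592*(x + 8)) + 1/(1620*(x - 1)) + 7/(12312*(x - 10)) - 1/(288*x)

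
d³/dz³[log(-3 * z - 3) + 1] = 2/(z^3 + 3*z^2 + 3*z + 1)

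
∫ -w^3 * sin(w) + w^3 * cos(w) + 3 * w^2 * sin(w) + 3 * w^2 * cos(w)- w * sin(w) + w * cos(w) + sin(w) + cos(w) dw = sqrt(2)*w*(w^2 + 1)*sin(w + pi/4) + C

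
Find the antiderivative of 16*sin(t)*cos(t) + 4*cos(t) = 4*(2*sin(t) + 1)*sin(t) + C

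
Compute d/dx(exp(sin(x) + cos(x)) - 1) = sqrt(2)*exp(sin(x))*exp(cos(x))*cos(x + pi/4)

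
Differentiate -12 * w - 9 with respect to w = -12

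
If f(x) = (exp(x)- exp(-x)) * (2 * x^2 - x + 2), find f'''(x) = (2*x^2*exp(2*x) + 2*x^2 + 11*x*exp(2*x) - 13*x + 11*exp(2*x) + 17)*exp(-x)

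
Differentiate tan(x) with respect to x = cos(x)^(-2)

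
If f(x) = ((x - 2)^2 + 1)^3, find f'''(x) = 120*x^3 - 720*x^2 + 1512*x - 1104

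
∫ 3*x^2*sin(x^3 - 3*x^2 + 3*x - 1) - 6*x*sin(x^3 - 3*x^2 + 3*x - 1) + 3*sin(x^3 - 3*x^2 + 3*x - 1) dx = -cos((x - 1)^3) + C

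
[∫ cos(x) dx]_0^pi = 0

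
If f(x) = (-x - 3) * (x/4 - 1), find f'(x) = 1/4 - x/2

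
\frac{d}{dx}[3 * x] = 3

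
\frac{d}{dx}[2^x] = 2^x*log(2)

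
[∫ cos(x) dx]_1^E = -sin(1) + sin(E)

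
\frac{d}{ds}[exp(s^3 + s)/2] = 3*s^2*exp(s^3 + s)/2 + exp(s^3 + s)/2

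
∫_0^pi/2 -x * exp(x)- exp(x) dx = -pi*exp(pi/2)/2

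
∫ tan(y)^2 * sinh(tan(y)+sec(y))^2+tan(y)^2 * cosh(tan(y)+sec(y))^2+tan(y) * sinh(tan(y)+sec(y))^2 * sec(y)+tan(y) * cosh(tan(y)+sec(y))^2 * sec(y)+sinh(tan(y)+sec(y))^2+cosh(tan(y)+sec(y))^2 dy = sinh(2*tan(y) + 2/cos(y))/2 + C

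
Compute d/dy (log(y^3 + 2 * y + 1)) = (3*y^2 + 2)/(y^3 + 2*y + 1)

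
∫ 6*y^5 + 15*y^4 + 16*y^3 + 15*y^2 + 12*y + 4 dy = y^6 + 3*y^5 + 4*y^4 + 5*y^3 + 6*y^2 + 4*y + C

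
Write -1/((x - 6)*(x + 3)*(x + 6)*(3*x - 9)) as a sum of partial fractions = 1/(972*(x + 6)) - 1/(486*(x + 3)) + 1/(486*(x - 3)) - 1/(972*(x - 6))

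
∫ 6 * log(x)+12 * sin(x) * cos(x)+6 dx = 6*x*log(x) + 6*sin(x)^2 + C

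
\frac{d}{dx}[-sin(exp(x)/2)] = -exp(x)*cos(exp(x)/2)/2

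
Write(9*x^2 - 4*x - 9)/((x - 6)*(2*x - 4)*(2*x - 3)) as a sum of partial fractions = 7/(6*(2*x - 3)) - 19/(8*(x - 2)) + 97/(24*(x - 6))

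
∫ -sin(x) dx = cos(x) + C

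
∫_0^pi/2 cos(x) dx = 1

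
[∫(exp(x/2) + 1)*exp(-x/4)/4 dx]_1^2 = -exp(1/4) - exp(-1/2) + exp(-1/4) + exp(1/2)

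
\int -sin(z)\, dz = cos(z) + C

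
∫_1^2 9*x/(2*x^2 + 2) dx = -9*log(2)/4 + 9*log(5)/4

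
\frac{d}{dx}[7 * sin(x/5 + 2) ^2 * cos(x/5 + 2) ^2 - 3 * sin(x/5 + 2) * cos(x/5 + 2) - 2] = 7*sin(4*(x/5 + 2))/10 - 3*cos(2*(x/5 + 2))/5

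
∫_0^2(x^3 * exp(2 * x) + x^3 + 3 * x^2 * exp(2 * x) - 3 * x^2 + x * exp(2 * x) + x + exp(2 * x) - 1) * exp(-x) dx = -10*exp(-2) + 10*exp(2)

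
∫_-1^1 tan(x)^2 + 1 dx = 2*tan(1)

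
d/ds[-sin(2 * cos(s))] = 2*sin(s)*cos(2*cos(s))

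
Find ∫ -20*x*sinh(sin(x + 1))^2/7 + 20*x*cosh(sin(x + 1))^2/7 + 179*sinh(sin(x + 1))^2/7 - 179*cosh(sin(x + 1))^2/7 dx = 10*x^2/7 - 179*x/7 + C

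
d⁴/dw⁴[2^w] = 2^w*log(2)^4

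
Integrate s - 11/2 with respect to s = s^2/2 - 11*s/2 + C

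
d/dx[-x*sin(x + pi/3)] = -x*cos(x + pi/3) - sin(x + pi/3)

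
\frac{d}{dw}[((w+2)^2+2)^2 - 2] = 4*w^3 + 24*w^2 + 56*w + 48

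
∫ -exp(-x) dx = exp(-x) + C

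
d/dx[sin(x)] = cos(x)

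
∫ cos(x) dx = sin(x) + C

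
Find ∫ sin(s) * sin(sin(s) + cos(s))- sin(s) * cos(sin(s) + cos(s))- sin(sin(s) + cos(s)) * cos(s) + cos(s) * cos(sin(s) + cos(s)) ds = sqrt(2)*sin(sqrt(2)*sin(s + pi/4) + pi/4) + C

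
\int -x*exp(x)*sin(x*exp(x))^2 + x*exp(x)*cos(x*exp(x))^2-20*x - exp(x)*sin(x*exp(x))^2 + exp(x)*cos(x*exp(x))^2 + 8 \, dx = -10*x^2 + 8*x + sin(2*x*exp(x))/2 + C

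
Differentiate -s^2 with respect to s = -2*s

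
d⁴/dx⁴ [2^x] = 2^x*log(2)^4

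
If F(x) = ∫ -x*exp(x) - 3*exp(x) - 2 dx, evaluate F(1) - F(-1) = -3*E - 4 + exp(-1)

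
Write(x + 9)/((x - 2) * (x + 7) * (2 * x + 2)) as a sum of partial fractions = 1/(54*(x + 7)) - 2/(9*(x + 1)) + 11/(54*(x - 2))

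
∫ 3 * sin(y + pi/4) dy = -3*cos(y + pi/4) + C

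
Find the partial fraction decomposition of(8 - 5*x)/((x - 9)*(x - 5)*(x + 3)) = 23/(96*(x + 3)) + 17/(32*(x - 5)) - 37/(48*(x - 9))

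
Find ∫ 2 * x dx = x^2 + C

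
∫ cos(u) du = sin(u) + C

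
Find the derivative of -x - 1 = -1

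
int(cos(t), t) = sin(t) + C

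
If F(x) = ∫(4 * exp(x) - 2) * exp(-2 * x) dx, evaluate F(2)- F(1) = -(-2 + exp(-1))^2 + (-2 + exp(-2))^2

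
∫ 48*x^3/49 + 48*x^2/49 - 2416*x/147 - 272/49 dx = 12*x^4/49 + 16*x^3/49 - 1208*x^2/147 - 272*x/49 + C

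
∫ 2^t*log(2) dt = 2^t + C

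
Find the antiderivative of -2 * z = -z^2 + C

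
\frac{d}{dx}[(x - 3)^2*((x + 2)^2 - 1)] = 4*x^3 - 6*x^2 - 24*x + 18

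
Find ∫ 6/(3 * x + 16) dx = 2*log(3*x/4 + 4) + C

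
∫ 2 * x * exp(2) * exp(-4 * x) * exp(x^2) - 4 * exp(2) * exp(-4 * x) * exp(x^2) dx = exp((x - 2)^2 - 2) + C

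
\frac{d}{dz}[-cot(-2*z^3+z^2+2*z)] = 2*(-3*z^2 + z + 1)/sin(z*(-2*z^2 + z + 2))^2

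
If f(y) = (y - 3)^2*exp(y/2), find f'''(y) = y^2*exp(y/2)/8 + 3*y*exp(y/2)/4 - 3*exp(y/2)/8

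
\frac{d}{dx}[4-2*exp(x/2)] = -exp(x/2)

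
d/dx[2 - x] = -1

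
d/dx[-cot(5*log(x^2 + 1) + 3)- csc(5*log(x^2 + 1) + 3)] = (10*x*cot(5*log(x^2 + 1) + 3)^2 + 10*x*cot(5*log(x^2 + 1) + 3)*csc(5*log(x^2 + 1) + 3) + 10*x)/(x^2 + 1)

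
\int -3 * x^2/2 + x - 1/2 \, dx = -x^3/2 + x^2/2 - x/2 + C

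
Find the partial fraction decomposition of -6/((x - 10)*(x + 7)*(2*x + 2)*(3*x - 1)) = 81/(2552*(3*x - 1)) + 1/(748*(x + 7)) - 1/(88*(x + 1)) - 3/(5423*(x - 10))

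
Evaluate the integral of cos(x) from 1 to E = -sin(1) + sin(E)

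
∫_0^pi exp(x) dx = -1 + exp(pi)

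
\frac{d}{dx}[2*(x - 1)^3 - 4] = 6*x^2 - 12*x + 6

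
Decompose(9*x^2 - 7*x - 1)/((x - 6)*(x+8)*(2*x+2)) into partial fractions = 631/(196*(x + 8)) - 15/(98*(x + 1)) + 281/(196*(x - 6))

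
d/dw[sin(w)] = cos(w)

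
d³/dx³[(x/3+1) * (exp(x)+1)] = x*exp(x)/3 + 2*exp(x)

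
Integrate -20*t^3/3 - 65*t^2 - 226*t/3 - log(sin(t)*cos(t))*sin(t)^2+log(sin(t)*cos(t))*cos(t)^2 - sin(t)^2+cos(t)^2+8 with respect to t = -5*t^4/3 - 65*t^3/3 - 113*t^2/3 + 8*t + log(sin(2*t)/2)*sin(2*t)/2 + 28 + C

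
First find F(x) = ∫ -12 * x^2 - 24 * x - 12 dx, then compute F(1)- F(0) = -28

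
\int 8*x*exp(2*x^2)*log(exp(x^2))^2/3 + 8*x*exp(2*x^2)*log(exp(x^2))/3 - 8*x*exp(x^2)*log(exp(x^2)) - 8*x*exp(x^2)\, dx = 2*x^2*(x^2*exp(x^2) - 6)*exp(x^2)/3 + C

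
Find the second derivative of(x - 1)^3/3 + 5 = 2*x - 2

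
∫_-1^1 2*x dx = 0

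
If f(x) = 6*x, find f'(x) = 6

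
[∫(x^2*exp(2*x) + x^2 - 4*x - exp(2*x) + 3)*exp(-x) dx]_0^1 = 0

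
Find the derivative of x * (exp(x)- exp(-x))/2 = (x*exp(2*x) + x + exp(2*x) - 1)*exp(-x)/2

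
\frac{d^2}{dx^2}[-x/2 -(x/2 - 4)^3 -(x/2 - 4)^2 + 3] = 11/2 - 3*x/4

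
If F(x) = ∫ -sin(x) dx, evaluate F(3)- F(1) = cos(3) - cos(1)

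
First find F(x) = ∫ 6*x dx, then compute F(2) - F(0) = 12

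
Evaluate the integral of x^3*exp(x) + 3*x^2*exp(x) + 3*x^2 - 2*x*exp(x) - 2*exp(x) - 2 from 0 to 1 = -E - 1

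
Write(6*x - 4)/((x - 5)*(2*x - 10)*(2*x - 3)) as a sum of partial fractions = 10/(49*(2*x - 3)) - 5/(49*(x - 5)) + 13/(7*(x - 5)^2)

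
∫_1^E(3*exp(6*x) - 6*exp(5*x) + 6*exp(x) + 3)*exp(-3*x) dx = -(-1 - exp(-1) + E)^3 + (-1 - exp(-E) + exp(E))^3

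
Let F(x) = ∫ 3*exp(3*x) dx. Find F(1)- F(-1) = -exp(-3) + exp(3)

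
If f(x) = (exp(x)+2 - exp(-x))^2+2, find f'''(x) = (8*exp(4*x) + 4*exp(3*x) + 4*exp(x) - 8)*exp(-2*x)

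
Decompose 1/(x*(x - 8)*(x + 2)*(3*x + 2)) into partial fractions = 27/(208*(3*x + 2)) - 1/(80*(x + 2)) + 1/(2080*(x - 8)) - 1/(32*x)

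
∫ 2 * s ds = s^2 + C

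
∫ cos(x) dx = sin(x) + C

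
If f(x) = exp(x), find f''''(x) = exp(x)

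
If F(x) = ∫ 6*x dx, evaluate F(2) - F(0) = 12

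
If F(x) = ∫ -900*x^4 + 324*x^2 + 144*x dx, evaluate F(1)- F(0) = 0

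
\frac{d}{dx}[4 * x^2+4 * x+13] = 8*x + 4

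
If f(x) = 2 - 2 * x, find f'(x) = -2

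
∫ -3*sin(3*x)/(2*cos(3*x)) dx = log(cos(3*x))/2 + C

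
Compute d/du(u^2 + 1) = 2*u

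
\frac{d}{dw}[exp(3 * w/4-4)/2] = 3*exp(3*w/4 - 4)/8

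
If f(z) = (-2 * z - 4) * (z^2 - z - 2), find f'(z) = -6*z^2 - 4*z + 8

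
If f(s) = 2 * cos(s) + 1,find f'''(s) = 2*sin(s)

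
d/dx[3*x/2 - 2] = 3/2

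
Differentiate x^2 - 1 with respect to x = 2*x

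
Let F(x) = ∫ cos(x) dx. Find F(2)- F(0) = sin(2)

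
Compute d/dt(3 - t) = -1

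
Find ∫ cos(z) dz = sin(z) + C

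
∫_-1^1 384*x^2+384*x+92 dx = 440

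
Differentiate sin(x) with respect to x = cos(x)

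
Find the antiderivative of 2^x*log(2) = 2^x + C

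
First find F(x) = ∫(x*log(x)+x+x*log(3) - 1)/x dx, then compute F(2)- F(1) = log(6)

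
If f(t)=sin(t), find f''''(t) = sin(t)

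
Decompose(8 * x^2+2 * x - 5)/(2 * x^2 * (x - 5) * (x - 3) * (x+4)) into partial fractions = 115/(2016*(x + 4)) - 73/(252*(x - 3)) + 41/(180*(x - 5)) + 7/(1440*x) - 1/(24*x^2)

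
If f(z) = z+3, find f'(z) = 1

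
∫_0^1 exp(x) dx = -1 + E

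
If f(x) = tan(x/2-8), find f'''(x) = 3*tan(x/2 - 8)^4/4 + tan(x/2 - 8)^2 + 1/4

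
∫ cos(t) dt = sin(t) + C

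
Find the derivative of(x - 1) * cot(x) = -x/sin(x)^2 + 1/tan(x) + sin(x)^(-2)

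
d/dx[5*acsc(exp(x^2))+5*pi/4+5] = -10*x*exp(-x^2)/sqrt(1 - exp(-2*x^2))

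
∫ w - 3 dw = w^2/2 - 3*w + C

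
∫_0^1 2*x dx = 1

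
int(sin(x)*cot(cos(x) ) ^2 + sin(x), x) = cot(cos(x)) + C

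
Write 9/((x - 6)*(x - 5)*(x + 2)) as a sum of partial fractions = 9/(56*(x + 2)) - 9/(7*(x - 5)) + 9/(8*(x - 6))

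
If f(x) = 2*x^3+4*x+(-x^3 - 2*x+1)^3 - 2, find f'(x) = -9*x^8 - 42*x^6 + 18*x^5 - 60*x^4 + 48*x^3 - 27*x^2 + 24*x - 2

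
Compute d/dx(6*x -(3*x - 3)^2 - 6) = 24 - 18*x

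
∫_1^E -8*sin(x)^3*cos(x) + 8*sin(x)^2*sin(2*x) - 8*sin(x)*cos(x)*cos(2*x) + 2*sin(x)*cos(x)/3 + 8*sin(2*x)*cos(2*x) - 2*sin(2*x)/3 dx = -11*cos(2*E)/6 + 5*cos(2)/6 + cos(4)/4 - (1 - cos(2*E))^2/2 + 3/4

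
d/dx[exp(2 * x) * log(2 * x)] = (2*x*exp(2*x)*log(x) + 2*x*exp(2*x)*log(2) + exp(2*x))/x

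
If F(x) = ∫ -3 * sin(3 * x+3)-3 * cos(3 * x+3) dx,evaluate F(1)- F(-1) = -1 - sin(6) + cos(6)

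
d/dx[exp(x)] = exp(x)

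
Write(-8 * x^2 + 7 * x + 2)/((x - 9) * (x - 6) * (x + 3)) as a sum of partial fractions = -91/(108*(x + 3)) + 244/(27*(x - 6)) - 583/(36*(x - 9))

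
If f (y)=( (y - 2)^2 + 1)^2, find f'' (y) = 12*y^2 - 48*y + 52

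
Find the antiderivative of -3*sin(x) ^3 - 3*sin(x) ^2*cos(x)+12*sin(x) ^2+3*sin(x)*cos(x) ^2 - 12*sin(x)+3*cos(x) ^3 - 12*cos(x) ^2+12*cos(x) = (sqrt(2)*sin(x + pi/4) - 2)^3 + C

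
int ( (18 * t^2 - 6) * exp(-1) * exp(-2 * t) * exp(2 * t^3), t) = 3*exp(2*t^3 - 2*t - 1) + C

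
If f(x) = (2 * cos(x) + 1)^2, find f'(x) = -4*(2*cos(x) + 1)*sin(x)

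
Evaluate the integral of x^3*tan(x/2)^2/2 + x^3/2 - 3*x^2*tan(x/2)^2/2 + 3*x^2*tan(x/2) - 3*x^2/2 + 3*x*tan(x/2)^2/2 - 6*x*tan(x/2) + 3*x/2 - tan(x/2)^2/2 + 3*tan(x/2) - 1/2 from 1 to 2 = tan(1)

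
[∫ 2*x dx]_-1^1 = 0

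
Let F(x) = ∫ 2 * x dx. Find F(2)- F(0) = 4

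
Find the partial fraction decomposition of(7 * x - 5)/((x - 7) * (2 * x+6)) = 13/(10*(x + 3)) + 11/(5*(x - 7))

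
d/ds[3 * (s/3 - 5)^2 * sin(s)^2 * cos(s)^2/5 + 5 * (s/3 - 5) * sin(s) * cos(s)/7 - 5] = s^2*sin(4*s)/30 - s*(1 - cos(2*s))^2/30 - s*sin(4*s) + 6*s*cos(2*s)/35 + s/15 + (1 - cos(2*s))^2/2 + 5*sin(2*s)/42 + 15*sin(4*s)/2 - 18*cos(2*s)/7 - 1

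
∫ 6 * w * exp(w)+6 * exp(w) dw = 6*w*exp(w) + C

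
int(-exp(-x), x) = exp(-x) + C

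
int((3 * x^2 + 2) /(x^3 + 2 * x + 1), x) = log(3*x^3 + 6*x + 3) + C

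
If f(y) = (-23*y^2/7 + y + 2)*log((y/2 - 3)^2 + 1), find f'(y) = (-46*y^3*log(y^2/4 - 3*y + 10) - 46*y^3 + 559*y^2*log(y^2/4 - 3*y + 10) + 290*y^2 - 1924*y*log(y^2/4 - 3*y + 10) - 56*y + 280*log(y^2/4 - 3*y + 10) - 168)/(7*y^2 - 84*y + 280)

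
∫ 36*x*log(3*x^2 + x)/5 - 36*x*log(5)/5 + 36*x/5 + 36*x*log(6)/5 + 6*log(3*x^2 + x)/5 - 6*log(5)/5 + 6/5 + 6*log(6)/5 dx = 6*x*(3*x + 1)*log(6*x*(3*x + 1)/5)/5 + C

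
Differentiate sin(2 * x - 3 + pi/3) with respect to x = 2*cos(2*x - 3 + pi/3)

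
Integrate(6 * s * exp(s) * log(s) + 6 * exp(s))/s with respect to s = 6*exp(s)*log(s) + C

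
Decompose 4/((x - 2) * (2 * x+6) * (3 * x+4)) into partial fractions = -9/(25*(3*x + 4)) + 2/(25*(x + 3)) + 1/(25*(x - 2))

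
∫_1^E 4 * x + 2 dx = -4 + 2*E + 2*exp(2)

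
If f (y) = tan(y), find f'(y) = cos(y)^(-2)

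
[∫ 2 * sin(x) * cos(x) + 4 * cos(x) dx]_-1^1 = 8*sin(1)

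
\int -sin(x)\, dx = cos(x) + C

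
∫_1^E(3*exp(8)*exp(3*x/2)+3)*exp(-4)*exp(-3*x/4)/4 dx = -exp(19/4) - exp(-4 - 3*E/4) + exp(-19/4) + exp(3*E/4 + 4)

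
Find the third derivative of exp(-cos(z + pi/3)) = (sin(z + pi/3)^3 - sin(z + pi/3) + 3*cos(2*z + pi/6)/2)*exp(-cos(z + pi/3))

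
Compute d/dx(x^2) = 2*x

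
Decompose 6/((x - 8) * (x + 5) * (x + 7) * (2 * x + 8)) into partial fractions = -1/(30*(x + 7)) + 3/(26*(x + 5)) - 1/(12*(x + 4)) + 1/(780*(x - 8))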